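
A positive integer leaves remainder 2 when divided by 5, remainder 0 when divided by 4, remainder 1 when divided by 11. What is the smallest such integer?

12

From N ≡ 2 (mod 5) write N = 2 + 5t. Substituting into N ≡ 0 (mod 4) gives 5t ≡ 2 (mod 4), and since 1⁻¹ ≡ 1 (mod 4), t ≡ 2. Hence N ≡ 2 + 5·2 = 12 (mod 20).
From N ≡ 12 (mod 20) write N = 12 + 20t. Substituting into N ≡ 1 (mod 11) gives 20t ≡ 0 (mod 11), and since 9⁻¹ ≡ 5 (mod 11), t ≡ 0. Hence N ≡ 12 + 20·0 = 12 (mod 220).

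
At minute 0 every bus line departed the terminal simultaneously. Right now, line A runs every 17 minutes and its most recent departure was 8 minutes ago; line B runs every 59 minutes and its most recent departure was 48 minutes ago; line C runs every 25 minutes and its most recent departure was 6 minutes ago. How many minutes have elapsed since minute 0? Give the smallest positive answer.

756

From t ≡ 8 (mod 17) write t = 8 + 17s. Substituting into t ≡ 48 (mod 59) gives 17s ≡ 40 (mod 59), and since 17⁻¹ ≡ 7 (mod 59), s ≡ 44. Hence t ≡ 8 + 17·44 = 756 (mod 1003).
From t ≡ 756 (mod 1003) write t = 756 + 1003s. Substituting into t ≡ 6 (mod 25) gives 1003s ≡ 0 (mod 25), and since 3⁻¹ ≡ 17 (mod 25), s ≡ 0. Hence t ≡ 756 + 1003·0 = 756 (mod 25075).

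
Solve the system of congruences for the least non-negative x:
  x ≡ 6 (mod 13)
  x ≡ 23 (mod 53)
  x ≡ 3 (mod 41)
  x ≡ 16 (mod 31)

96271

The moduli are pairwise coprime; N = 13·53·41·31 = 875719.
N/13 = 67363; 67363 ≡ 10 (mod 13); 10·4 ≡ 1, so inverse 4.
N/53 = 16523; 16523 ≡ 40 (mod 53); 40·4 ≡ 1, so inverse 4.
N/41 = 21359; 21359 ≡ 39 (mod 41); 39·20 ≡ 1, so inverse 20.
N/31 = 28249; 28249 ≡ 8 (mod 31); 8·4 ≡ 1, so inverse 4.
x ≡ 6·67363·4 + 23·16523·4 + 3·21359·20 + 16·28249·4 = 6226304.
6226304 mod 875719 = 96271.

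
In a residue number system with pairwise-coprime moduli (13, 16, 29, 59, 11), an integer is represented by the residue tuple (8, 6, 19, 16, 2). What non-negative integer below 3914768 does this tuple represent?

The moduli are pairwise coprime; N = 13·16·29·59·11 = 3914768.
N/13 = 301136; 301136 ≡ 4 (mod 13); 4·10 ≡ 1, so inverse 10.
N/16 = 244673; 244673 ≡ 1 (mod 16), inverse 1.
N/29 = 134992; 134992 ≡ 26 (mod 29); 26·19 ≡ 1, so inverse 19.
N/59 = 66352; 66352 ≡ 36 (mod 59); 36·41 ≡ 1, so inverse 41.
N/11 = 355888; 355888 ≡ 5 (mod 11); 5·9 ≡ 1, so inverse 9.
x ≡ 8·301136·10 + 6·244673·1 + 19·134992·19 + 16·66352·41 + 2·355888·9 = 124223926.
124223926 mod 3914768 = 2866118.

2866118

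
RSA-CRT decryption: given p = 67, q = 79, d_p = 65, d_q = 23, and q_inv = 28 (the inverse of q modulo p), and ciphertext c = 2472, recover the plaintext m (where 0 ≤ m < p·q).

5111

m₁ = c^(d_p) mod p: c ≡ 60 (mod 67), and 60^65 mod 67 = 19.
m₂ = c^(d_q) mod q: c ≡ 23 (mod 79), and 23^23 mod 79 = 55.
h = q_inv·(m₁ − m₂) mod p = 28·(19 − 55) mod 67 = 64.
m = m₂ + h·q = 55 + 64·79 = 5111.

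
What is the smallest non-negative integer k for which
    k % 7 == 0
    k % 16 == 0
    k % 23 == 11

The moduli are pairwise coprime; N = 7·16·23 = 2576.
N/7 = 368; 368 ≡ 4 (mod 7); 4·2 ≡ 1, so inverse 2.
N/16 = 161; 161 ≡ 1 (mod 16), inverse 1.
N/23 = 112; 112 ≡ 20 (mod 23); 20·15 ≡ 1, so inverse 15.
k ≡ 0·368·2 + 0·161·1 + 11·112·15 = 18480.
18480 mod 2576 = 448.

448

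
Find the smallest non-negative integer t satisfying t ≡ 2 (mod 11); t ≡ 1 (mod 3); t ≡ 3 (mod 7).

178

The moduli are pairwise coprime; N = 11·3·7 = 231.
N/11 = 21; 21 ≡ 10 (mod 11); 10·10 ≡ 1, so inverse 10.
N/3 = 77; 77 ≡ 2 (mod 3); 2·2 ≡ 1, so inverse 2.
N/7 = 33; 33 ≡ 5 (mod 7); 5·3 ≡ 1, so inverse 3.
t ≡ 2·21·10 + 1·77·2 + 3·33·3 = 871.
871 mod 231 = 178.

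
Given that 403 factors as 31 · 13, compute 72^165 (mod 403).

125

Mod 31: 72 ≡ 10; by Fermat, exponent reduces to 165 mod 30 = 15; 10^15 ≡ 1 (mod 31).
Mod 13: 72 ≡ 7; by Fermat, exponent reduces to 165 mod 12 = 9; 7^9 ≡ 8 (mod 13).
Combine by CRT: x ≡ 1 (mod 31), x ≡ 8 (mod 13) ⇒ x ≡ 125 (mod 403).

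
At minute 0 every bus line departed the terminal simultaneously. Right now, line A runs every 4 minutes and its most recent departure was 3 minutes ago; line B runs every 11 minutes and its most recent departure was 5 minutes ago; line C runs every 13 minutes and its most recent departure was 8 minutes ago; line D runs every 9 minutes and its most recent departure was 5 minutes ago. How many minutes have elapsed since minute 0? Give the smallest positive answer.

203

The moduli are pairwise coprime; N = 4·11·13·9 = 5148.
N/4 = 1287; 1287 ≡ 3 (mod 4); 3·3 ≡ 1, so inverse 3.
N/11 = 468; 468 ≡ 6 (mod 11); 6·2 ≡ 1, so inverse 2.
N/13 = 396; 396 ≡ 6 (mod 13); 6·11 ≡ 1, so inverse 11.
N/9 = 572; 572 ≡ 5 (mod 9); 5·2 ≡ 1, so inverse 2.
t ≡ 3·1287·3 + 5·468·2 + 8·396·11 + 5·572·2 = 56831.
56831 mod 5148 = 203.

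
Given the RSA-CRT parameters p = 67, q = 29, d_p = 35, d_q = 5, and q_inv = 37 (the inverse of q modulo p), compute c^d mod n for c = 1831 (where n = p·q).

m₁ = c^(d_p) mod p: c ≡ 22 (mod 67), and 22^35 mod 67 = 15.
m₂ = c^(d_q) mod q: c ≡ 4 (mod 29), and 4^5 mod 29 = 9.
h = q_inv·(m₁ − m₂) mod p = 37·(15 − 9) mod 67 = 21.
m = m₂ + h·q = 9 + 21·29 = 618.

618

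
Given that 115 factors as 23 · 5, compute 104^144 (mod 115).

81

Mod 23: 104 ≡ 12; by Fermat, exponent reduces to 144 mod 22 = 12; 12^12 ≡ 12 (mod 23).
Mod 5: 104 ≡ 4; since 4 | 144, by Fermat 4^144 ≡ 1 (mod 5).
Combine by CRT: x ≡ 12 (mod 23), x ≡ 1 (mod 5) ⇒ x ≡ 81 (mod 115).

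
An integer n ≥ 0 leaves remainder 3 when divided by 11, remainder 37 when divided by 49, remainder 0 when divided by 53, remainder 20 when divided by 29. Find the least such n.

334854

From n ≡ 3 (mod 11) write n = 3 + 11t. Substituting into n ≡ 37 (mod 49) gives 11t ≡ 34 (mod 49), and since 11⁻¹ ≡ 9 (mod 49), t ≡ 12. Hence n ≡ 3 + 11·12 = 135 (mod 539).
From n ≡ 135 (mod 539) write n = 135 + 539t. Substituting into n ≡ 0 (mod 53) gives 539t ≡ 24 (mod 53), and since 9⁻¹ ≡ 6 (mod 53), t ≡ 38. Hence n ≡ 135 + 539·38 = 20617 (mod 28567).
From n ≡ 20617 (mod 28567) write n = 20617 + 28567t. Substituting into n ≡ 20 (mod 29) gives 28567t ≡ 22 (mod 29), and since 2⁻¹ ≡ 15 (mod 29), t ≡ 11. Hence n ≡ 20617 + 28567·11 = 334854 (mod 828443).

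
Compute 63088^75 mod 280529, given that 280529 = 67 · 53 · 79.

Mod 67: 63088 ≡ 41; by Fermat, exponent reduces to 75 mod 66 = 9; 41^9 ≡ 5 (mod 67).
Mod 53: 63088 ≡ 18; by Fermat, exponent reduces to 75 mod 52 = 23; 18^23 ≡ 26 (mod 53).
Mod 79: 63088 ≡ 46; 46^75 ≡ 10 (mod 79).
Combine by CRT: x ≡ 5 (mod 67), x ≡ 26 (mod 53), x ≡ 10 (mod 79) ⇒ x ≡ 190084 (mod 280529).

190084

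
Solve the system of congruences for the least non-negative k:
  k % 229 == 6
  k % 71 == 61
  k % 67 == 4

178626

The moduli are pairwise coprime; N = 229·71·67 = 1089353.
N/229 = 4757; 4757 ≡ 177 (mod 229); 177·22 ≡ 1, so inverse 22.
N/71 = 15343; 15343 ≡ 7 (mod 71); 7·61 ≡ 1, so inverse 61.
N/67 = 16259; 16259 ≡ 45 (mod 67); 45·3 ≡ 1, so inverse 3.
k ≡ 6·4757·22 + 61·15343·61 + 4·16259·3 = 57914335.
57914335 mod 1089353 = 178626.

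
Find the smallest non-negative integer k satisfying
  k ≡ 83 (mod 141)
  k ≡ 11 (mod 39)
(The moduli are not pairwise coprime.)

1493

Combine the congruences pairwise.
gcd(141, 39) = 3 and 3 | (11 − 83), so the pair is consistent; merging gives k ≡ 1493 (mod 1833), where 1833 = lcm(141, 39).
The solution is unique modulo lcm(141, 39) = 1833.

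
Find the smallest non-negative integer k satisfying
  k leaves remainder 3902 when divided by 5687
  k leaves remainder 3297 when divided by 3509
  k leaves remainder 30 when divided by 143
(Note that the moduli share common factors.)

1385843

Combine the congruences pairwise.
gcd(5687, 3509) = 121 and 121 | (3297 − 3902), so the pair is consistent; merging gives k ≡ 66459 (mod 164923), where 164923 = lcm(5687, 3509).
gcd(164923, 143) = 11 and 11 | (30 − 66459), so the pair is consistent; merging gives k ≡ 1385843 (mod 2143999), where 2143999 = lcm(164923, 143).
The solution is unique modulo lcm(5687, 3509, 143) = 2143999.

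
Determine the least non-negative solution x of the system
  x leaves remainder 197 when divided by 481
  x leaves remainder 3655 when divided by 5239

gcd(481, 5239) = 13 and 13 | (3655 − 197), so the pair is consistent; merging gives x ≡ 61284 (mod 193843), where 193843 = lcm(481, 5239).
The solution is unique modulo lcm(481, 5239) = 193843.

61284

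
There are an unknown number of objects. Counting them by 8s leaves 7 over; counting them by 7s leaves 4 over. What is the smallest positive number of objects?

From N ≡ 7 (mod 8) write N = 7 + 8t. Substituting into N ≡ 4 (mod 7) gives 8t ≡ 4 (mod 7), and since 1⁻¹ ≡ 1 (mod 7), t ≡ 4. Hence N ≡ 7 + 8·4 = 39 (mod 56).

39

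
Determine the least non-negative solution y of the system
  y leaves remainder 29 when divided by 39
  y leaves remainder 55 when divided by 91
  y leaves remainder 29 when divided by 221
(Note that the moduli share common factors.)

692

gcd(39, 91) = 13 and 13 | (55 − 29), so the pair is consistent; merging gives y ≡ 146 (mod 273), where 273 = lcm(39, 91).
gcd(273, 221) = 13 and 13 | (29 − 146), so the pair is consistent; merging gives y ≡ 692 (mod 4641), where 4641 = lcm(273, 221).
The solution is unique modulo lcm(39, 91, 221) = 4641.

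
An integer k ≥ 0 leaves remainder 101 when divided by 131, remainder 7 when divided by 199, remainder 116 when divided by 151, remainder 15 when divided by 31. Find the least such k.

From k ≡ 101 (mod 131) write k = 101 + 131t. Substituting into k ≡ 7 (mod 199) gives 131t ≡ 105 (mod 199), and since 131⁻¹ ≡ 79 (mod 199), t ≡ 136. Hence k ≡ 101 + 131·136 = 17917 (mod 26069).
From k ≡ 17917 (mod 26069) write k = 17917 + 26069t. Substituting into k ≡ 116 (mod 151) gives 26069t ≡ 17 (mod 151), and since 97⁻¹ ≡ 137 (mod 151), t ≡ 64. Hence k ≡ 17917 + 26069·64 = 1686333 (mod 3936419).
From k ≡ 1686333 (mod 3936419) write k = 1686333 + 3936419t. Substituting into k ≡ 15 (mod 31) gives 3936419t ≡ 20 (mod 31), and since 8⁻¹ ≡ 4 (mod 31), t ≡ 18. Hence k ≡ 1686333 + 3936419·18 = 72541875 (mod 122028989).

72541875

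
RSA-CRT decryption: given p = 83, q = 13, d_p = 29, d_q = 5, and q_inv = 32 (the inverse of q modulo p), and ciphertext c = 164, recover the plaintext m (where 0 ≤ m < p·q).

229

m₁ = c^(d_p) mod p: c ≡ 81 (mod 83), and 81^29 mod 83 = 63.
m₂ = c^(d_q) mod q: c ≡ 8 (mod 13), and 8^5 mod 13 = 8.
h = q_inv·(m₁ − m₂) mod p = 32·(63 − 8) mod 83 = 17.
m = m₂ + h·q = 8 + 17·13 = 229.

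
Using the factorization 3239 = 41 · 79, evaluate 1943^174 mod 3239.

2437

Mod 41: 1943 ≡ 16; by Fermat, exponent reduces to 174 mod 40 = 14; 16^14 ≡ 18 (mod 41).
Mod 79: 1943 ≡ 47; by Fermat, exponent reduces to 174 mod 78 = 18; 47^18 ≡ 67 (mod 79).
Combine by CRT: x ≡ 18 (mod 41), x ≡ 67 (mod 79) ⇒ x ≡ 2437 (mod 3239).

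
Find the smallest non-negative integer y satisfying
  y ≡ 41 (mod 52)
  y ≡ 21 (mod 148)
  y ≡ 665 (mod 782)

142989

gcd(52, 148) = 4 and 4 | (21 − 41), so the pair is consistent; merging gives y ≡ 613 (mod 1924), where 1924 = lcm(52, 148).
gcd(1924, 782) = 2 and 2 | (665 − 613), so the pair is consistent; merging gives y ≡ 142989 (mod 752284), where 752284 = lcm(1924, 782).
The solution is unique modulo lcm(52, 148, 782) = 752284.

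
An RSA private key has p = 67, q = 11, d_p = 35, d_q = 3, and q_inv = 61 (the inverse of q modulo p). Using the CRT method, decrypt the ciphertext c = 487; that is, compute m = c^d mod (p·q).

m₁ = c^(d_p) mod p: c ≡ 18 (mod 67), and 18^35 mod 67 = 11.
m₂ = c^(d_q) mod q: c ≡ 3 (mod 11), and 3^3 mod 11 = 5.
h = q_inv·(m₁ − m₂) mod p = 61·(11 − 5) mod 67 = 31.
m = m₂ + h·q = 5 + 31·11 = 346.

346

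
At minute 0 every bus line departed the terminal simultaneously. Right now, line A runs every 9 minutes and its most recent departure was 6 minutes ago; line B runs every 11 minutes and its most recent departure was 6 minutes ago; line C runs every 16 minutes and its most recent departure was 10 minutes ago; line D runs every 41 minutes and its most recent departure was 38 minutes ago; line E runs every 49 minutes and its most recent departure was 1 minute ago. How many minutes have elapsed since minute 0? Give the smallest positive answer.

Combine the congruences pairwise.
From t ≡ 6 (mod 9) write t = 6 + 9s. Substituting into t ≡ 6 (mod 11) gives 9s ≡ 0 (mod 11), and since 9⁻¹ ≡ 5 (mod 11), s ≡ 0. Hence t ≡ 6 + 9·0 = 6 (mod 99).
From t ≡ 6 (mod 99) write t = 6 + 99s. Substituting into t ≡ 10 (mod 16) gives 99s ≡ 4 (mod 16), and since 3⁻¹ ≡ 11 (mod 16), s ≡ 12. Hence t ≡ 6 + 99·12 = 1194 (mod 1584).
From t ≡ 1194 (mod 1584) write t = 1194 + 1584s. Substituting into t ≡ 38 (mod 41) gives 1584s ≡ 33 (mod 41), and since 26⁻¹ ≡ 30 (mod 41), s ≡ 6. Hence t ≡ 1194 + 1584·6 = 10698 (mod 64944).
From t ≡ 10698 (mod 64944) write t = 10698 + 64944s. Substituting into t ≡ 1 (mod 49) gives 64944s ≡ 34 (mod 49), and since 19⁻¹ ≡ 31 (mod 49), s ≡ 25. Hence t ≡ 10698 + 64944·25 = 1634298 (mod 3182256).

1634298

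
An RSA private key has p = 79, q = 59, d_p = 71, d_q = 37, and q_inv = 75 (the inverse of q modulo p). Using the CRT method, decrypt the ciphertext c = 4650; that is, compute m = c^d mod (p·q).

m₁ = c^(d_p) mod p: c ≡ 68 (mod 79), and 68^71 mod 79 = 59.
m₂ = c^(d_q) mod q: c ≡ 48 (mod 59), and 48^37 mod 59 = 22.
h = q_inv·(m₁ − m₂) mod p = 75·(59 − 22) mod 79 = 10.
m = m₂ + h·q = 22 + 10·59 = 612.

612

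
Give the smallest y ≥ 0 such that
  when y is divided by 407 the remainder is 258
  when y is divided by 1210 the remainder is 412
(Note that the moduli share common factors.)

Combine the congruences pairwise.
gcd(407, 1210) = 11 and 11 | (412 − 258), so the pair is consistent; merging gives y ≡ 17352 (mod 44770), where 44770 = lcm(407, 1210).
The solution is unique modulo lcm(407, 1210) = 44770.

17352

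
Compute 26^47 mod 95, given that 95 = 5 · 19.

Mod 5: 26 ≡ 1; by Fermat, exponent reduces to 47 mod 4 = 3; 1^3 ≡ 1 (mod 5).
Mod 19: 26 ≡ 7; by Fermat, exponent reduces to 47 mod 18 = 11; 7^11 ≡ 11 (mod 19).
Combine by CRT: x ≡ 1 (mod 5), x ≡ 11 (mod 19) ⇒ x ≡ 11 (mod 95).

11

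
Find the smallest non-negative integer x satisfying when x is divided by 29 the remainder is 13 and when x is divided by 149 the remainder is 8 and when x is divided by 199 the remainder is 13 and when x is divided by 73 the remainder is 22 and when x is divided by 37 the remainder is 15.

2113905771

Combine the congruences pairwise.
From x ≡ 13 (mod 29) write x = 13 + 29t. Substituting into x ≡ 8 (mod 149) gives 29t ≡ 144 (mod 149), and since 29⁻¹ ≡ 36 (mod 149), t ≡ 118. Hence x ≡ 13 + 29·118 = 3435 (mod 4321).
From x ≡ 3435 (mod 4321) write x = 3435 + 4321t. Substituting into x ≡ 13 (mod 199) gives 4321t ≡ 160 (mod 199), and since 142⁻¹ ≡ 192 (mod 199), t ≡ 74. Hence x ≡ 3435 + 4321·74 = 323189 (mod 859879).
From x ≡ 323189 (mod 859879) write x = 323189 + 859879t. Substituting into x ≡ 22 (mod 73) gives 859879t ≡ 4 (mod 73), and since 12⁻¹ ≡ 67 (mod 73), t ≡ 49. Hence x ≡ 323189 + 859879·49 = 42457260 (mod 62771167).
From x ≡ 42457260 (mod 62771167) write x = 42457260 + 62771167t. Substituting into x ≡ 15 (mod 37) gives 62771167t ≡ 33 (mod 37), and since 1⁻¹ ≡ 1 (mod 37), t ≡ 33. Hence x ≡ 42457260 + 62771167·33 = 2113905771 (mod 2322533179).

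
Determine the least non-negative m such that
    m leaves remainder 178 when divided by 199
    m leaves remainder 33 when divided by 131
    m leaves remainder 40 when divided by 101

2360915

The moduli are pairwise coprime; N = 199·131·101 = 2632969.
N/199 = 13231; 13231 ≡ 97 (mod 199); 97·119 ≡ 1, so inverse 119.
N/131 = 20099; 20099 ≡ 56 (mod 131); 56·124 ≡ 1, so inverse 124.
N/101 = 26069; 26069 ≡ 11 (mod 101); 11·46 ≡ 1, so inverse 46.
m ≡ 178·13231·119 + 33·20099·124 + 40·26069·46 = 410471110.
410471110 mod 2632969 = 2360915.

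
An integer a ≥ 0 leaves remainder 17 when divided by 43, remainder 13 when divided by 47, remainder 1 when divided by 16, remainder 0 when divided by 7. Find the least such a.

131425

The moduli are pairwise coprime; N = 43·47·16·7 = 226352.
N/43 = 5264; 5264 ≡ 18 (mod 43); 18·12 ≡ 1, so inverse 12.
N/47 = 4816; 4816 ≡ 22 (mod 47); 22·15 ≡ 1, so inverse 15.
N/16 = 14147; 14147 ≡ 3 (mod 16); 3·11 ≡ 1, so inverse 11.
N/7 = 32336; 32336 ≡ 3 (mod 7); 3·5 ≡ 1, so inverse 5.
a ≡ 17·5264·12 + 13·4816·15 + 1·14147·11 + 0·32336·5 = 2168593.
2168593 mod 226352 = 131425.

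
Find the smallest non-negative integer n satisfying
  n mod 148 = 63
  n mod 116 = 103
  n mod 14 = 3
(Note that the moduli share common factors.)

7759

Combine the congruences pairwise.
gcd(148, 116) = 4 and 4 | (103 − 63), so the pair is consistent; merging gives n ≡ 3467 (mod 4292), where 4292 = lcm(148, 116).
gcd(4292, 14) = 2 and 2 | (3 − 3467), so the pair is consistent; merging gives n ≡ 7759 (mod 30044), where 30044 = lcm(4292, 14).
The solution is unique modulo lcm(148, 116, 14) = 30044.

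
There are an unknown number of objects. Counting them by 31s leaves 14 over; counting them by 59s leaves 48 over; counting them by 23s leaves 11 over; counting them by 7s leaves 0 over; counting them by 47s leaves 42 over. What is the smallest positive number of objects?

8819545

From N ≡ 14 (mod 31) write N = 14 + 31t. Substituting into N ≡ 48 (mod 59) gives 31t ≡ 34 (mod 59), and since 31⁻¹ ≡ 40 (mod 59), t ≡ 3. Hence N ≡ 14 + 31·3 = 107 (mod 1829).
From N ≡ 107 (mod 1829) write N = 107 + 1829t. Substituting into N ≡ 11 (mod 23) gives 1829t ≡ 19 (mod 23), and since 12⁻¹ ≡ 2 (mod 23), t ≡ 15. Hence N ≡ 107 + 1829·15 = 27542 (mod 42067).
From N ≡ 27542 (mod 42067) write N = 27542 + 42067t. Substituting into N ≡ 0 (mod 7) gives 42067t ≡ 3 (mod 7), and since 4⁻¹ ≡ 2 (mod 7), t ≡ 6. Hence N ≡ 27542 + 42067·6 = 279944 (mod 294469).
From N ≡ 279944 (mod 294469) write N = 279944 + 294469t. Substituting into N ≡ 42 (mod 47) gives 294469t ≡ 30 (mod 47), and since 14⁻¹ ≡ 37 (mod 47), t ≡ 29. Hence N ≡ 279944 + 294469·29 = 8819545 (mod 13840043).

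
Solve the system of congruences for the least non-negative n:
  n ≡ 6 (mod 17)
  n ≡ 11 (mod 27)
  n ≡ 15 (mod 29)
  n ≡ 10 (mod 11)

25013

The moduli are pairwise coprime; M = 17·27·29·11 = 146421.
M/17 = 8613; 8613 ≡ 11 (mod 17); 11·14 ≡ 1, so inverse 14.
M/27 = 5423; 5423 ≡ 23 (mod 27); 23·20 ≡ 1, so inverse 20.
M/29 = 5049; 5049 ≡ 3 (mod 29); 3·10 ≡ 1, so inverse 10.
M/11 = 13311; 13311 ≡ 1 (mod 11), inverse 1.
n ≡ 6·8613·14 + 11·5423·20 + 15·5049·10 + 10·13311·1 = 2807012.
2807012 mod 146421 = 25013.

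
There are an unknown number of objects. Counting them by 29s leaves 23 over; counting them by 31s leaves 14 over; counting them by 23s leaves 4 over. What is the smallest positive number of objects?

The moduli are pairwise coprime; M = 29·31·23 = 20677.
M/29 = 713; 713 ≡ 17 (mod 29); 17·12 ≡ 1, so inverse 12.
M/31 = 667; 667 ≡ 16 (mod 31); 16·2 ≡ 1, so inverse 2.
M/23 = 899; 899 ≡ 2 (mod 23); 2·12 ≡ 1, so inverse 12.
N ≡ 23·713·12 + 14·667·2 + 4·899·12 = 258616.
258616 mod 20677 = 10492.

10492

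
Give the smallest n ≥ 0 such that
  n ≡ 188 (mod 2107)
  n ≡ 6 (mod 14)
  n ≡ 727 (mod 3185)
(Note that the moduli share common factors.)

gcd(2107, 14) = 7 and 7 | (6 − 188), so the pair is consistent; merging gives n ≡ 188 (mod 4214), where 4214 = lcm(2107, 14).
gcd(4214, 3185) = 49 and 49 | (727 − 188), so the pair is consistent; merging gives n ≡ 67612 (mod 273910), where 273910 = lcm(4214, 3185).
The solution is unique modulo lcm(2107, 14, 3185) = 273910.

67612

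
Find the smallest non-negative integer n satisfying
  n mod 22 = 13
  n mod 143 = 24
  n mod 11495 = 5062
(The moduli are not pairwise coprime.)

gcd(22, 143) = 11 and 11 | (24 − 13), so the pair is consistent; merging gives n ≡ 167 (mod 286), where 286 = lcm(22, 143).
gcd(286, 11495) = 11 and 11 | (5062 − 167), so the pair is consistent; merging gives n ≡ 177487 (mod 298870), where 298870 = lcm(286, 11495).
The solution is unique modulo lcm(22, 143, 11495) = 298870.

177487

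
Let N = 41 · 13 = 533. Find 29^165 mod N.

79

Mod 41: 29 ≡ 29; by Fermat, exponent reduces to 165 mod 40 = 5; 29^5 ≡ 38 (mod 41).
Mod 13: 29 ≡ 3; by Fermat, exponent reduces to 165 mod 12 = 9; 3^9 ≡ 1 (mod 13).
Combine by CRT: x ≡ 38 (mod 41), x ≡ 1 (mod 13) ⇒ x ≡ 79 (mod 533).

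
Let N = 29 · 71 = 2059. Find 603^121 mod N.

Mod 29: 603 ≡ 23; by Fermat, exponent reduces to 121 mod 28 = 9; 23^9 ≡ 7 (mod 29).
Mod 71: 603 ≡ 35; by Fermat, exponent reduces to 121 mod 70 = 51; 35^51 ≡ 47 (mod 71).
Combine by CRT: x ≡ 7 (mod 29), x ≡ 47 (mod 71) ⇒ x ≡ 1254 (mod 2059).

1254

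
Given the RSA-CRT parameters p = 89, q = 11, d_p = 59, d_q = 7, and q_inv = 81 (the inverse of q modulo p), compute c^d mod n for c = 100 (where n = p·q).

m₁ = c^(d_p) mod p: c ≡ 11 (mod 89), and 11^59 mod 89 = 44.
m₂ = c^(d_q) mod q: c ≡ 1 (mod 11), and 1^7 mod 11 = 1.
h = q_inv·(m₁ − m₂) mod p = 81·(44 − 1) mod 89 = 12.
m = m₂ + h·q = 1 + 12·11 = 133.

133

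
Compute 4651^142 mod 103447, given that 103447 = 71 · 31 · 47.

Mod 71: 4651 ≡ 36; by Fermat, exponent reduces to 142 mod 70 = 2; 36^2 ≡ 18 (mod 71).
Mod 31: 4651 ≡ 1; by Fermat, exponent reduces to 142 mod 30 = 22; 1^22 ≡ 1 (mod 31).
Mod 47: 4651 ≡ 45; by Fermat, exponent reduces to 142 mod 46 = 4; 45^4 ≡ 16 (mod 47).
Combine by CRT: x ≡ 18 (mod 71), x ≡ 1 (mod 31), x ≡ 16 (mod 47) ⇒ x ≡ 59800 (mod 103447).

59800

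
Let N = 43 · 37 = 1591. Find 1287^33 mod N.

Mod 43: 1287 ≡ 40; 40^33 ≡ 4 (mod 43).
Mod 37: 1287 ≡ 29; 29^33 ≡ 31 (mod 37).
Combine by CRT: x ≡ 4 (mod 43), x ≡ 31 (mod 37) ⇒ x ≡ 993 (mod 1591).

993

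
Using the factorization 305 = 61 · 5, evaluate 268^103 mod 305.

Mod 61: 268 ≡ 24; by Fermat, exponent reduces to 103 mod 60 = 43; 24^43 ≡ 38 (mod 61).
Mod 5: 268 ≡ 3; by Fermat, exponent reduces to 103 mod 4 = 3; 3^3 ≡ 2 (mod 5).
Combine by CRT: x ≡ 38 (mod 61), x ≡ 2 (mod 5) ⇒ x ≡ 282 (mod 305).

282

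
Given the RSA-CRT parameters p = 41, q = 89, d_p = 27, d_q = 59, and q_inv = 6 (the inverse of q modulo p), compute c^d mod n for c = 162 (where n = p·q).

m₁ = c^(d_p) mod p: c ≡ 39 (mod 41), and 39^27 mod 41 = 36.
m₂ = c^(d_q) mod q: c ≡ 73 (mod 89), and 73^59 mod 89 = 57.
h = q_inv·(m₁ − m₂) mod p = 6·(36 − 57) mod 41 = 38.
m = m₂ + h·q = 57 + 38·89 = 3439.

3439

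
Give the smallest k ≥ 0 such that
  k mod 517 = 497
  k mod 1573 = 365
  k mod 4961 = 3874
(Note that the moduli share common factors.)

157665

Combine the congruences pairwise.
gcd(517, 1573) = 11 and 11 | (365 − 497), so the pair is consistent; merging gives k ≡ 9803 (mod 73931), where 73931 = lcm(517, 1573).
gcd(73931, 4961) = 121 and 121 | (3874 − 9803), so the pair is consistent; merging gives k ≡ 157665 (mod 3031171), where 3031171 = lcm(73931, 4961).
The solution is unique modulo lcm(517, 1573, 4961) = 3031171.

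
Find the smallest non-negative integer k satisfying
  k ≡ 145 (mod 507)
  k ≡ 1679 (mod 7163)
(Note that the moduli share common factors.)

223732

gcd(507, 7163) = 13 and 13 | (1679 − 145), so the pair is consistent; merging gives k ≡ 223732 (mod 279357), where 279357 = lcm(507, 7163).
The solution is unique modulo lcm(507, 7163) = 279357.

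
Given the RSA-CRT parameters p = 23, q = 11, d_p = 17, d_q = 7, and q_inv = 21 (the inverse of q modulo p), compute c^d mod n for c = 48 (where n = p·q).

m₁ = c^(d_p) mod p: c ≡ 2 (mod 23), and 2^17 mod 23 = 18.
m₂ = c^(d_q) mod q: c ≡ 4 (mod 11), and 4^7 mod 11 = 5.
h = q_inv·(m₁ − m₂) mod p = 21·(18 − 5) mod 23 = 20.
m = m₂ + h·q = 5 + 20·11 = 225.

225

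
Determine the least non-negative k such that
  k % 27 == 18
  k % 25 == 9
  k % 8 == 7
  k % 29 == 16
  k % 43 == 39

3725559

The moduli are pairwise coprime; N = 27·25·8·29·43 = 6733800.
N/27 = 249400; 249400 ≡ 1 (mod 27), inverse 1.
N/25 = 269352; 269352 ≡ 2 (mod 25); 2·13 ≡ 1, so inverse 13.
N/8 = 841725; 841725 ≡ 5 (mod 8); 5·5 ≡ 1, so inverse 5.
N/29 = 232200; 232200 ≡ 26 (mod 29); 26·19 ≡ 1, so inverse 19.
N/43 = 156600; 156600 ≡ 37 (mod 43); 37·7 ≡ 1, so inverse 7.
k ≡ 18·249400·1 + 9·269352·13 + 7·841725·5 + 16·232200·19 + 39·156600·7 = 178804359.
178804359 mod 6733800 = 3725559.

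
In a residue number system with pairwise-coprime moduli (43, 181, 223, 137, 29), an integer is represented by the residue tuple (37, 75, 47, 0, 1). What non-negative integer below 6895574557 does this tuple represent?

4072196357

From x ≡ 37 (mod 43) write x = 37 + 43t. Substituting into x ≡ 75 (mod 181) gives 43t ≡ 38 (mod 181), and since 43⁻¹ ≡ 80 (mod 181), t ≡ 144. Hence x ≡ 37 + 43·144 = 6229 (mod 7783).
From x ≡ 6229 (mod 7783) write x = 6229 + 7783t. Substituting into x ≡ 47 (mod 223) gives 7783t ≡ 62 (mod 223), and since 201⁻¹ ≡ 152 (mod 223), t ≡ 58. Hence x ≡ 6229 + 7783·58 = 457643 (mod 1735609).
From x ≡ 457643 (mod 1735609) write x = 457643 + 1735609t. Substituting into x ≡ 0 (mod 137) gives 1735609t ≡ 74 (mod 137), and since 93⁻¹ ≡ 28 (mod 137), t ≡ 17. Hence x ≡ 457643 + 1735609·17 = 29962996 (mod 237778433).
From x ≡ 29962996 (mod 237778433) write x = 29962996 + 237778433t. Substituting into x ≡ 1 (mod 29) gives 237778433t ≡ 8 (mod 29), and since 9⁻¹ ≡ 13 (mod 29), t ≡ 17. Hence x ≡ 29962996 + 237778433·17 = 4072196357 (mod 6895574557).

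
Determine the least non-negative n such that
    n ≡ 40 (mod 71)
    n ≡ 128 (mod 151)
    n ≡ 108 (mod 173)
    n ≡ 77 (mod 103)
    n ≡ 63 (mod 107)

17697252223

The moduli are pairwise coprime; M = 71·151·173·103·107 = 20441012393.
M/71 = 287901583; 287901583 ≡ 62 (mod 71); 62·63 ≡ 1, so inverse 63.
M/151 = 135370943; 135370943 ≡ 47 (mod 151); 47·45 ≡ 1, so inverse 45.
M/173 = 118156141; 118156141 ≡ 82 (mod 173); 82·19 ≡ 1, so inverse 19.
M/103 = 198456431; 198456431 ≡ 48 (mod 103); 48·88 ≡ 1, so inverse 88.
M/107 = 191037499; 191037499 ≡ 20 (mod 107); 20·91 ≡ 1, so inverse 91.
n ≡ 40·287901583·63 + 128·135370943·45 + 108·118156141·19 + 77·198456431·88 + 63·191037499·91 = 4187663780395.
4187663780395 mod 20441012393 = 17697252223.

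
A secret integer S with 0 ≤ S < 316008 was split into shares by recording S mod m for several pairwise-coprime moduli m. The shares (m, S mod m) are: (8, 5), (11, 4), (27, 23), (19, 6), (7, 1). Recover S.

The moduli are pairwise coprime; N = 8·11·27·19·7 = 316008.
N/8 = 39501; 39501 ≡ 5 (mod 8); 5·5 ≡ 1, so inverse 5.
N/11 = 28728; 28728 ≡ 7 (mod 11); 7·8 ≡ 1, so inverse 8.
N/27 = 11704; 11704 ≡ 13 (mod 27); 13·25 ≡ 1, so inverse 25.
N/19 = 16632; 16632 ≡ 7 (mod 19); 7·11 ≡ 1, so inverse 11.
N/7 = 45144; 45144 ≡ 1 (mod 7), inverse 1.
S ≡ 5·39501·5 + 4·28728·8 + 23·11704·25 + 6·16632·11 + 1·45144·1 = 9779477.
9779477 mod 316008 = 299237.

299237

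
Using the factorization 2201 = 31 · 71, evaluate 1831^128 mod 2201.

Mod 31: 1831 ≡ 2; by Fermat, exponent reduces to 128 mod 30 = 8; 2^8 ≡ 8 (mod 31).
Mod 71: 1831 ≡ 56; by Fermat, exponent reduces to 128 mod 70 = 58; 56^58 ≡ 9 (mod 71).
Combine by CRT: x ≡ 8 (mod 31), x ≡ 9 (mod 71) ⇒ x ≡ 1713 (mod 2201).

1713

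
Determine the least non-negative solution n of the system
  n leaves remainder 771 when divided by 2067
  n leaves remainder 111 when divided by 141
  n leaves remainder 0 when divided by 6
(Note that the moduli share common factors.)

102054

Combine the congruences pairwise.
gcd(2067, 141) = 3 and 3 | (111 − 771), so the pair is consistent; merging gives n ≡ 4905 (mod 97149), where 97149 = lcm(2067, 141).
gcd(97149, 6) = 3 and 3 | (0 − 4905), so the pair is consistent; merging gives n ≡ 102054 (mod 194298), where 194298 = lcm(97149, 6).
The solution is unique modulo lcm(2067, 141, 6) = 194298.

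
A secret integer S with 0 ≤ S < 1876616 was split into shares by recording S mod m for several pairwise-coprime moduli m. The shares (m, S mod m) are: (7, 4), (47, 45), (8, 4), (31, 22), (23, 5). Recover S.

1129972

From S ≡ 4 (mod 7) write S = 4 + 7t. Substituting into S ≡ 45 (mod 47) gives 7t ≡ 41 (mod 47), and since 7⁻¹ ≡ 27 (mod 47), t ≡ 26. Hence S ≡ 4 + 7·26 = 186 (mod 329).
From S ≡ 186 (mod 329) write S = 186 + 329t. Substituting into S ≡ 4 (mod 8) gives 329t ≡ 2 (mod 8), and since 1⁻¹ ≡ 1 (mod 8), t ≡ 2. Hence S ≡ 186 + 329·2 = 844 (mod 2632).
From S ≡ 844 (mod 2632) write S = 844 + 2632t. Substituting into S ≡ 22 (mod 31) gives 2632t ≡ 15 (mod 31), and since 28⁻¹ ≡ 10 (mod 31), t ≡ 26. Hence S ≡ 844 + 2632·26 = 69276 (mod 81592).
From S ≡ 69276 (mod 81592) write S = 69276 + 81592t. Substituting into S ≡ 5 (mod 23) gives 81592t ≡ 5 (mod 23), and since 11⁻¹ ≡ 21 (mod 23), t ≡ 13. Hence S ≡ 69276 + 81592·13 = 1129972 (mod 1876616).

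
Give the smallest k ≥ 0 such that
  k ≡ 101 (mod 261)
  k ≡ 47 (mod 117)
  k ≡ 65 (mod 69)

Combine the congruences pairwise.
gcd(261, 117) = 9 and 9 | (47 − 101), so the pair is consistent; merging gives k ≡ 2972 (mod 3393), where 3393 = lcm(261, 117).
gcd(3393, 69) = 3 and 3 | (65 − 2972), so the pair is consistent; merging gives k ≡ 19937 (mod 78039), where 78039 = lcm(3393, 69).
The solution is unique modulo lcm(261, 117, 69) = 78039.

19937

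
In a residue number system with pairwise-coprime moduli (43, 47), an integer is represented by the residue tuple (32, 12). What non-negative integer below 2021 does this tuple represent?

Combine the congruences pairwise.
From x ≡ 32 (mod 43) write x = 32 + 43t. Substituting into x ≡ 12 (mod 47) gives 43t ≡ 27 (mod 47), and since 43⁻¹ ≡ 35 (mod 47), t ≡ 5. Hence x ≡ 32 + 43·5 = 247 (mod 2021).

247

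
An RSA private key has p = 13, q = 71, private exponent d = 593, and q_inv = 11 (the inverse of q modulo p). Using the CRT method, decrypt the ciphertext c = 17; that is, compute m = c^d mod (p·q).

582

d_p = d mod (p−1) = 593 mod 12 = 5; d_q = d mod (q−1) = 33.
m₁ = c^(d_p) mod p: c ≡ 4 (mod 13), and 4^5 mod 13 = 10.
m₂ = c^(d_q) mod q: c ≡ 17 (mod 71), and 17^33 mod 71 = 14.
h = q_inv·(m₁ − m₂) mod p = 11·(10 − 14) mod 13 = 8.
m = m₂ + h·q = 14 + 8·71 = 582.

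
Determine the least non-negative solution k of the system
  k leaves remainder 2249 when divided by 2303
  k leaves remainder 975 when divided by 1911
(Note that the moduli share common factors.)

gcd(2303, 1911) = 49 and 49 | (975 − 2249), so the pair is consistent; merging gives k ≡ 62127 (mod 89817), where 89817 = lcm(2303, 1911).
The solution is unique modulo lcm(2303, 1911) = 89817.

62127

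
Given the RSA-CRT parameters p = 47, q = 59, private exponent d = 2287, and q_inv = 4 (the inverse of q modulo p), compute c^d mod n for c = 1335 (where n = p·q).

2158

d_p = d mod (p−1) = 2287 mod 46 = 33; d_q = d mod (q−1) = 25.
m₁ = c^(d_p) mod p: c ≡ 19 (mod 47), and 19^33 mod 47 = 43.
m₂ = c^(d_q) mod q: c ≡ 37 (mod 59), and 37^25 mod 59 = 34.
h = q_inv·(m₁ − m₂) mod p = 4·(43 − 34) mod 47 = 36.
m = m₂ + h·q = 34 + 36·59 = 2158.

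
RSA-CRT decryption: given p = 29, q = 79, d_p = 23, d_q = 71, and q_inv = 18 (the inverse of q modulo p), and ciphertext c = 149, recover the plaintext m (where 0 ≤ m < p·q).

2246

m₁ = c^(d_p) mod p: c ≡ 4 (mod 29), and 4^23 mod 29 = 13.
m₂ = c^(d_q) mod q: c ≡ 70 (mod 79), and 70^71 mod 79 = 34.
h = q_inv·(m₁ − m₂) mod p = 18·(13 − 34) mod 29 = 28.
m = m₂ + h·q = 34 + 28·79 = 2246.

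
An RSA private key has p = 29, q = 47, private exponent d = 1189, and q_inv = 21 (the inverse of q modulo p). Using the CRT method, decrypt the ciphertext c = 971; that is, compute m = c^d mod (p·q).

727

d_p = d mod (p−1) = 1189 mod 28 = 13; d_q = d mod (q−1) = 39.
m₁ = c^(d_p) mod p: c ≡ 14 (mod 29), and 14^13 mod 29 = 2.
m₂ = c^(d_q) mod q: c ≡ 31 (mod 47), and 31^39 mod 47 = 22.
h = q_inv·(m₁ − m₂) mod p = 21·(2 − 22) mod 29 = 15.
m = m₂ + h·q = 22 + 15·47 = 727.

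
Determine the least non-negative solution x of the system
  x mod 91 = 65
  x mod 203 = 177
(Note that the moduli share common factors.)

gcd(91, 203) = 7 and 7 | (177 − 65), so the pair is consistent; merging gives x ≡ 2613 (mod 2639), where 2639 = lcm(91, 203).
The solution is unique modulo lcm(91, 203) = 2639.

2613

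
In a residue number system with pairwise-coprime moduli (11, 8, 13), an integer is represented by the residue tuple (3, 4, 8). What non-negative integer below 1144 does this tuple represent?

476

The moduli are pairwise coprime; N = 11·8·13 = 1144.
N/11 = 104; 104 ≡ 5 (mod 11); 5·9 ≡ 1, so inverse 9.
N/8 = 143; 143 ≡ 7 (mod 8); 7·7 ≡ 1, so inverse 7.
N/13 = 88; 88 ≡ 10 (mod 13); 10·4 ≡ 1, so inverse 4.
x ≡ 3·104·9 + 4·143·7 + 8·88·4 = 9628.
9628 mod 1144 = 476.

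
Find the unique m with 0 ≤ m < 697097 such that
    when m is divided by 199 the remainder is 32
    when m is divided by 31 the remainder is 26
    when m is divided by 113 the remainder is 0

The moduli are pairwise coprime; N = 199·31·113 = 697097.
N/199 = 3503; 3503 ≡ 120 (mod 199); 120·68 ≡ 1, so inverse 68.
N/31 = 22487; 22487 ≡ 12 (mod 31); 12·13 ≡ 1, so inverse 13.
N/113 = 6169; 6169 ≡ 67 (mod 113); 67·27 ≡ 1, so inverse 27.
m ≡ 32·3503·68 + 26·22487·13 + 0·6169·27 = 15223134.
15223134 mod 697097 = 584097.

584097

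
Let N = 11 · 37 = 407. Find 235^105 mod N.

45

Mod 11: 235 ≡ 4; by Fermat, exponent reduces to 105 mod 10 = 5; 4^5 ≡ 1 (mod 11).
Mod 37: 235 ≡ 13; by Fermat, exponent reduces to 105 mod 36 = 33; 13^33 ≡ 8 (mod 37).
Combine by CRT: x ≡ 1 (mod 11), x ≡ 8 (mod 37) ⇒ x ≡ 45 (mod 407).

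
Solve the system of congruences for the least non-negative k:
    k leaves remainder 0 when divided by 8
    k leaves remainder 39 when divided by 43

From k ≡ 0 (mod 8) write k = 0 + 8t. Substituting into k ≡ 39 (mod 43) gives 8t ≡ 39 (mod 43), and since 8⁻¹ ≡ 27 (mod 43), t ≡ 21. Hence k ≡ 0 + 8·21 = 168 (mod 344).

168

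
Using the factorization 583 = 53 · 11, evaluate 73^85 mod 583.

Mod 53: 73 ≡ 20; by Fermat, exponent reduces to 85 mod 52 = 33; 20^33 ≡ 32 (mod 53).
Mod 11: 73 ≡ 7; by Fermat, exponent reduces to 85 mod 10 = 5; 7^5 ≡ 10 (mod 11).
Combine by CRT: x ≡ 32 (mod 53), x ≡ 10 (mod 11) ⇒ x ≡ 32 (mod 583).

32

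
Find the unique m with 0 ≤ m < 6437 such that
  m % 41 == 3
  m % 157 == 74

2586

From m ≡ 3 (mod 41) write m = 3 + 41t. Substituting into m ≡ 74 (mod 157) gives 41t ≡ 71 (mod 157), and since 41⁻¹ ≡ 23 (mod 157), t ≡ 63. Hence m ≡ 3 + 41·63 = 2586 (mod 6437).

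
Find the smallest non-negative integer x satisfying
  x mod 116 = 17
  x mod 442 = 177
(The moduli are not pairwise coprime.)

1061

Combine the congruences pairwise.
gcd(116, 442) = 2 and 2 | (177 − 17), so the pair is consistent; merging gives x ≡ 1061 (mod 25636), where 25636 = lcm(116, 442).
The solution is unique modulo lcm(116, 442) = 25636.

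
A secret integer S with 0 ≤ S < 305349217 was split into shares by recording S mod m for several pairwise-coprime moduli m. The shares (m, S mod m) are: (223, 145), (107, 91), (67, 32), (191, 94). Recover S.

89930916

From S ≡ 145 (mod 223) write S = 145 + 223t. Substituting into S ≡ 91 (mod 107) gives 223t ≡ 53 (mod 107), and since 9⁻¹ ≡ 12 (mod 107), t ≡ 101. Hence S ≡ 145 + 223·101 = 22668 (mod 23861).
From S ≡ 22668 (mod 23861) write S = 22668 + 23861t. Substituting into S ≡ 32 (mod 67) gives 23861t ≡ 10 (mod 67), and since 9⁻¹ ≡ 15 (mod 67), t ≡ 16. Hence S ≡ 22668 + 23861·16 = 404444 (mod 1598687).
From S ≡ 404444 (mod 1598687) write S = 404444 + 1598687t. Substituting into S ≡ 94 (mod 191) gives 1598687t ≡ 188 (mod 191), and since 17⁻¹ ≡ 45 (mod 191), t ≡ 56. Hence S ≡ 404444 + 1598687·56 = 89930916 (mod 305349217).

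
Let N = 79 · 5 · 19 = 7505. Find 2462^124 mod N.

Mod 79: 2462 ≡ 13; by Fermat, exponent reduces to 124 mod 78 = 46; 13^46 ≡ 2 (mod 79).
Mod 5: 2462 ≡ 2; since 4 | 124, by Fermat 2^124 ≡ 1 (mod 5).
Mod 19: 2462 ≡ 11; by Fermat, exponent reduces to 124 mod 18 = 16; 11^16 ≡ 11 (mod 19).
Combine by CRT: x ≡ 2 (mod 79), x ≡ 1 (mod 5), x ≡ 11 (mod 19) ⇒ x ≡ 3241 (mod 7505).

3241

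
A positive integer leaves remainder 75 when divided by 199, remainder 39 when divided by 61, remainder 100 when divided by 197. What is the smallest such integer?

From t ≡ 75 (mod 199) write t = 75 + 199s. Substituting into t ≡ 39 (mod 61) gives 199s ≡ 25 (mod 61), and since 16⁻¹ ≡ 42 (mod 61), s ≡ 13. Hence t ≡ 75 + 199·13 = 2662 (mod 12139).
From t ≡ 2662 (mod 12139) write t = 2662 + 12139s. Substituting into t ≡ 100 (mod 197) gives 12139s ≡ 196 (mod 197), and since 122⁻¹ ≡ 21 (mod 197), s ≡ 176. Hence t ≡ 2662 + 12139·176 = 2139126 (mod 2391383).

2139126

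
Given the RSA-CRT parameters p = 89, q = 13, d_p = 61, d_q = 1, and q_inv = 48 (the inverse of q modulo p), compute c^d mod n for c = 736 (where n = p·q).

m₁ = c^(d_p) mod p: c ≡ 24 (mod 89), and 24^61 mod 89 = 33.
m₂ = c^(d_q) mod q: c ≡ 8 (mod 13), and 8^1 mod 13 = 8.
h = q_inv·(m₁ − m₂) mod p = 48·(33 − 8) mod 89 = 43.
m = m₂ + h·q = 8 + 43·13 = 567.

567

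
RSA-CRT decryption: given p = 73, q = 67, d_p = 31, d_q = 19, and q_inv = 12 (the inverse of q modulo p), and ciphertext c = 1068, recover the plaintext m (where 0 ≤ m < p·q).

m₁ = c^(d_p) mod p: c ≡ 46 (mod 73), and 46^31 mod 73 = 27.
m₂ = c^(d_q) mod q: c ≡ 63 (mod 67), and 63^19 mod 67 = 32.
h = q_inv·(m₁ − m₂) mod p = 12·(27 − 32) mod 73 = 13.
m = m₂ + h·q = 32 + 13·67 = 903.

903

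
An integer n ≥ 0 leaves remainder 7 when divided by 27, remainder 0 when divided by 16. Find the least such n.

304

Combine the congruences pairwise.
From n ≡ 7 (mod 27) write n = 7 + 27t. Substituting into n ≡ 0 (mod 16) gives 27t ≡ 9 (mod 16), and since 11⁻¹ ≡ 3 (mod 16), t ≡ 11. Hence n ≡ 7 + 27·11 = 304 (mod 432).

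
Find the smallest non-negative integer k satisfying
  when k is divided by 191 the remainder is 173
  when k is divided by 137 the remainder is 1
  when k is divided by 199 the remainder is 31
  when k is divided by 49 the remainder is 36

The moduli are pairwise coprime; N = 191·137·199·49 = 255154417.
N/191 = 1335887; 1335887 ≡ 33 (mod 191); 33·110 ≡ 1, so inverse 110.
N/137 = 1862441; 1862441 ≡ 63 (mod 137); 63·87 ≡ 1, so inverse 87.
N/199 = 1282183; 1282183 ≡ 26 (mod 199); 26·23 ≡ 1, so inverse 23.
N/49 = 5207233; 5207233 ≡ 3 (mod 49); 3·33 ≡ 1, so inverse 33.
k ≡ 173·1335887·110 + 1·1862441·87 + 31·1282183·23 + 36·5207233·33 = 32684351260.
32684351260 mod 255154417 = 24585884.

24585884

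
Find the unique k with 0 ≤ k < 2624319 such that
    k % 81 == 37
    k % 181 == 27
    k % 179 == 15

The moduli are pairwise coprime; N = 81·181·179 = 2624319.
N/81 = 32399; 32399 ≡ 80 (mod 81); 80·80 ≡ 1, so inverse 80.
N/181 = 14499; 14499 ≡ 19 (mod 181); 19·162 ≡ 1, so inverse 162.
N/179 = 14661; 14661 ≡ 162 (mod 179); 162·21 ≡ 1, so inverse 21.
k ≡ 37·32399·80 + 27·14499·162 + 15·14661·21 = 163937881.
163937881 mod 2624319 = 1230103.

1230103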